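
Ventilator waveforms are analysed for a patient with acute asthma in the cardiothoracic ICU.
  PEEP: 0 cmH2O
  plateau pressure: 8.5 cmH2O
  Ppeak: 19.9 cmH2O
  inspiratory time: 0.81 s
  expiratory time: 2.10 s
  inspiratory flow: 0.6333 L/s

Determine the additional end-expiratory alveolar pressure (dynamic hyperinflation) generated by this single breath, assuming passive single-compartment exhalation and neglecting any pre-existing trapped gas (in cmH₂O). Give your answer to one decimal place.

1.2

Vt = flow × Ti = 0.6333 L/s × 0.81 s × 1000 mL/L = 512.97 mL.
R = (PIP − Pplat)/V̇ = (19.9 − 8.5) / 0.6333 = 11.4/0.6333 = 18.001 cmH2O·s/L.
C = Vt/(Pplat − PEEP) = 512.97 / (8.5 − 0) = 512.97/8.5 = 60.349 mL/cmH2O.
τ = R × C = 18.001 × 0.06035 L/cmH2O = 1.086 s.
Fraction remaining = e^(−Te/τ) = e^(−2.10/1.086) = 0.1446; trapped volume = 512.97 × 0.1446 = 74.175 mL.
Additional alveolar pressure from trapping ≈ V_trapped / C = 74.175 / 60.349 = 1.229 cmH2O.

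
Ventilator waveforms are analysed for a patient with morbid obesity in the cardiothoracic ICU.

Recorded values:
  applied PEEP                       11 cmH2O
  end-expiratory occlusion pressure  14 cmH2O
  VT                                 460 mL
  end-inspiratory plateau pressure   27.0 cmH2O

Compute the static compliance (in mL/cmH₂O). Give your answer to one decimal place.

35.4

End-expiratory occlusion gives total PEEP = 14 cmH2O (intrinsic PEEP = 14 − 11 = 3). Use total PEEP for the elastic gradient.
Cstat = Vt / (Pplat − PEEPtotal) = 460 / (27.0 − 14) = 460 / 13.0 = 35.385 mL/cmH2O.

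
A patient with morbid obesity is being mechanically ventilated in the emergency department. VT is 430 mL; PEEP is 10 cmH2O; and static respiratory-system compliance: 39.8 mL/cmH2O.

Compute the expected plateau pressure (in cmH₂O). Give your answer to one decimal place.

20.8

Pplat = PEEP + Vt / Cstat = 10 + 430 / 39.8 = 10 + 10.804 = 20.804 cmH2O.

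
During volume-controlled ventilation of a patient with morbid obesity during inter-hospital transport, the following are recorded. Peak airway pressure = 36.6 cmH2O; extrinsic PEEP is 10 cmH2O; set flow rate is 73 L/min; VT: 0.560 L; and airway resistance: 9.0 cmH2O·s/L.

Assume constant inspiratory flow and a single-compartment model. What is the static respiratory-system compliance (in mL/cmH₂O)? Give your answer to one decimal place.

35.8

Flow: 73 L/min ÷ 60 = 1.2167 L/s.
Equation of motion (constant flow): PIP = Vt/C + R·V̇ + PEEP.
Vt/C = PIP − R·V̇ − PEEP = 36.6 − 9.0×1.2167 − 10 = 36.6 − 10.95 − 10 = 15.65 cmH2O.
C = Vt / 15.65 = 560 / 15.65 = 35.783 mL/cmH2O.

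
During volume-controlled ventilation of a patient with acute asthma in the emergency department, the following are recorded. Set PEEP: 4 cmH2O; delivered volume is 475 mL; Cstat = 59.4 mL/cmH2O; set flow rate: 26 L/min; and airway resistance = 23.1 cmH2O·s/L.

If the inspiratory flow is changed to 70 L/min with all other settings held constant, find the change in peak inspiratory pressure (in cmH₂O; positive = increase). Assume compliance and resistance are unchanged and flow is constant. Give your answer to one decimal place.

Flow: 26 L/min ÷ 60 = 0.4333 L/s.
New flow: 70 L/min ÷ 60 = 1.1667 L/s.
PIP = Vt/C + R·V̇ + PEEP (constant-flow equation of motion).
Only the resistive term changes: ΔPIP = R × ΔV̇ = 23.1 × (1.1667 − 0.4333) = 23.1 × 0.7334 = 16.942 cmH2O.

16.9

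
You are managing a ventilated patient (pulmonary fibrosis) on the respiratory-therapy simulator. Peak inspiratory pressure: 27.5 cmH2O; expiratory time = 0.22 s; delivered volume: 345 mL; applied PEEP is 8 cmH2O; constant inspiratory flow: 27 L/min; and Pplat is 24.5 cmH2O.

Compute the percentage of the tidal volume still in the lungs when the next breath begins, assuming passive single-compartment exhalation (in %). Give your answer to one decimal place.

20.6

Flow: 27 L/min ÷ 60 = 0.45 L/s.
R = (PIP − Pplat)/V̇ = (27.5 − 24.5) / 0.45 = 3.0/0.45 = 6.667 cmH2O·s/L.
C = Vt/(Pplat − PEEP) = 345.0 / (24.5 − 8) = 345.0/16.5 = 20.909 mL/cmH2O.
τ = R × C = 6.667 × 0.02091 L/cmH2O = 0.1394 s.
Fraction remaining at end-expiration = e^(−Te/τ) = e^(−0.22/0.1394) = 0.2063 → 20.63%.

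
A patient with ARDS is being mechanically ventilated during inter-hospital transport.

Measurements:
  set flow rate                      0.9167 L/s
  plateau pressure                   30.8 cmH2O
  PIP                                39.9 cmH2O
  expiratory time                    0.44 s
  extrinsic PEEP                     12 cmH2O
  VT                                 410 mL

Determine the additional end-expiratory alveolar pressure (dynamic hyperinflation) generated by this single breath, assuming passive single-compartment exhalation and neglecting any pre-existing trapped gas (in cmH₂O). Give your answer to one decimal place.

R = (PIP − Pplat)/V̇ = (39.9 − 30.8) / 0.9167 = 9.1/0.9167 = 9.927 cmH2O·s/L.
C = Vt/(Pplat − PEEP) = 410.0 / (30.8 − 12) = 410.0/18.8 = 21.809 mL/cmH2O.
τ = R × C = 9.927 × 0.02181 L/cmH2O = 0.2165 s.
Fraction remaining = e^(−Te/τ) = e^(−0.44/0.2165) = 0.131; trapped volume = 410.0 × 0.131 = 53.71 mL.
Additional alveolar pressure from trapping ≈ V_trapped / C = 53.71 / 21.809 = 2.463 cmH2O.

2.5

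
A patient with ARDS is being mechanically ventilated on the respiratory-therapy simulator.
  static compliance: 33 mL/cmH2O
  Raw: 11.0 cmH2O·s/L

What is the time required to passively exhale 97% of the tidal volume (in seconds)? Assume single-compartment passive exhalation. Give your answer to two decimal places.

1.27

τ = R × C = 11.0 × 33 mL/cmH2O = 11.0 × 0.033 L/cmH2O = 0.363 s.
Exhaled fraction f = 1 − e^(−t/τ) → t = −τ·ln(1 − f) = −0.363·ln(0.03) = 1.273 s.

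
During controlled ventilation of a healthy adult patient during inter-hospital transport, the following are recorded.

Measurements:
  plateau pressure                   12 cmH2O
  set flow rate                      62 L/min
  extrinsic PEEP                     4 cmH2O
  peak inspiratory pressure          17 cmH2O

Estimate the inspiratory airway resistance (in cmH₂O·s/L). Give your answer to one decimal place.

Flow: 62 L/min ÷ 60 = 1.0333 L/s.
Raw = (PIP − Pplat) / flow = (17 − 12) / 1.0333 = 5.0 / 1.0333 = 4.839 cmH2O·s/L.

4.8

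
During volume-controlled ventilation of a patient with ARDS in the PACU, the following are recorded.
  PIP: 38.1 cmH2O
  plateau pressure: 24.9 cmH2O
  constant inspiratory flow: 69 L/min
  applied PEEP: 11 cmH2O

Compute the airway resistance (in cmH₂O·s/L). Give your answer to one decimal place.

Flow: 69 L/min ÷ 60 = 1.15 L/s.
Raw = (PIP − Pplat) / flow = (38.1 − 24.9) / 1.15 = 13.2 / 1.15 = 11.478 cmH2O·s/L.

11.5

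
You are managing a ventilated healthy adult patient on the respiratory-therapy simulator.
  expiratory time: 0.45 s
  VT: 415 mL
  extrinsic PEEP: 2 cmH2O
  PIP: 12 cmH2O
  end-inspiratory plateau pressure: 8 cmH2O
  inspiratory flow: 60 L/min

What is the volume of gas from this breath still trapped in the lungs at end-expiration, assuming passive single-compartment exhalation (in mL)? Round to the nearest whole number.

82

Flow: 60 L/min ÷ 60 = 1 L/s.
R = (PIP − Pplat)/V̇ = (12 − 8) / 1 = 4.0/1 = 4.0 cmH2O·s/L.
C = Vt/(Pplat − PEEP) = 415.0 / (8 − 2) = 415.0/6.0 = 69.167 mL/cmH2O.
τ = R × C = 4.0 × 0.06917 L/cmH2O = 0.2767 s.
Fraction remaining = e^(−Te/τ) = e^(−0.45/0.2767) = 0.1967.
Trapped volume = 415.0 × 0.1967 = 81.631 mL.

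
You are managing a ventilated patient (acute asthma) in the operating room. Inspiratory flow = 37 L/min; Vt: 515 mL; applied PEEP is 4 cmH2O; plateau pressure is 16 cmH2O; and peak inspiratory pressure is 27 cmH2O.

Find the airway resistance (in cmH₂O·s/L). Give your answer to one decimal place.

Flow: 37 L/min ÷ 60 = 0.6167 L/s.
Raw = (PIP − Pplat) / flow = (27 − 16) / 0.6167 = 11.0 / 0.6167 = 17.837 cmH2O·s/L.

17.8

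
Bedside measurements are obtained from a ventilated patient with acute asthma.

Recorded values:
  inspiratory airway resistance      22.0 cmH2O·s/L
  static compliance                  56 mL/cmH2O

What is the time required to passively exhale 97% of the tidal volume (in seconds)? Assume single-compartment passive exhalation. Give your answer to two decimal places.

τ = R × C = 22.0 × 56 mL/cmH2O = 22.0 × 0.056 L/cmH2O = 1.232 s.
Exhaled fraction f = 1 − e^(−t/τ) → t = −τ·ln(1 − f) = −1.232·ln(0.03) = 4.32 s.

4.32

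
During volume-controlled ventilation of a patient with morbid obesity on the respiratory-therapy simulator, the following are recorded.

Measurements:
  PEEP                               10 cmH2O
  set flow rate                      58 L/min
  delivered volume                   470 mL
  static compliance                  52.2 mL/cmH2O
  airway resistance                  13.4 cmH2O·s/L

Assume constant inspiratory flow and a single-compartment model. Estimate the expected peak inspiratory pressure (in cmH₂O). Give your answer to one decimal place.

Flow: 58 L/min ÷ 60 = 0.9667 L/s.
Equation of motion (constant flow): PIP = Vt/C + R·V̇ + PEEP.
PIP = 470/52.2 + 13.4×0.9667 + 10 = 9.004 + 12.954 + 10 = 31.958 cmH2O.

32.0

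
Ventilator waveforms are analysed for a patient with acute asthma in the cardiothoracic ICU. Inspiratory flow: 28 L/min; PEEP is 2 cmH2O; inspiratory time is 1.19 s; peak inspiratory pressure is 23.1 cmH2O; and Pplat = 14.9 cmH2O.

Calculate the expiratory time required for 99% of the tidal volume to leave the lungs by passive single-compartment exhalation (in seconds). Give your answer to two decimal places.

Flow: 28 L/min ÷ 60 = 0.4667 L/s.
Vt = flow × Ti = 0.4667 L/s × 1.19 s × 1000 mL/L = 555.37 mL.
R = (PIP − Pplat)/V̇ = (23.1 − 14.9) / 0.4667 = 8.2/0.4667 = 17.57 cmH2O·s/L.
C = Vt/(Pplat − PEEP) = 555.37 / (14.9 − 2) = 555.37/12.9 = 43.052 mL/cmH2O.
τ = R × C = 17.57 × 0.04305 L/cmH2O = 0.7564 s.
t = −τ·ln(1 − 0.99) = −0.7564·ln(0.01) = 3.483 s.

3.48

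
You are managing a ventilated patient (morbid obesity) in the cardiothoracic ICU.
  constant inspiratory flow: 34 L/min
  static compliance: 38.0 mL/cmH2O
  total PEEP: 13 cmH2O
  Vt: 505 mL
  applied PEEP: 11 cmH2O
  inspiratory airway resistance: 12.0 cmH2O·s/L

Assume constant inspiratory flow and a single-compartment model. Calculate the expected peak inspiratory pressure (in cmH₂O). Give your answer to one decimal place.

33.1

Flow: 34 L/min ÷ 60 = 0.5667 L/s.
Total PEEP = 13 cmH2O (set 11 + intrinsic 2); this is the baseline alveolar pressure.
Equation of motion (constant flow): PIP = Vt/C + R·V̇ + PEEP.
PIP = 505/38.0 + 12.0×0.5667 + 13 = 13.289 + 6.8 + 13 = 33.089 cmH2O.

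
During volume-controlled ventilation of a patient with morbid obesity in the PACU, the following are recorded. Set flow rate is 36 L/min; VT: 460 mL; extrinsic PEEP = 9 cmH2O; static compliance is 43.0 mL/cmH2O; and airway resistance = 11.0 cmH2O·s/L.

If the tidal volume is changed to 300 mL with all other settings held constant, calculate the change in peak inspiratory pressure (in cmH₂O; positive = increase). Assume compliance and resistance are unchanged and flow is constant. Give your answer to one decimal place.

PIP = Vt/C + R·V̇ + PEEP (constant-flow equation of motion).
Only the elastic term changes: ΔPIP = ΔVt / C = (300 − 460) / 43.0 = -3.721 cmH2O.

-3.7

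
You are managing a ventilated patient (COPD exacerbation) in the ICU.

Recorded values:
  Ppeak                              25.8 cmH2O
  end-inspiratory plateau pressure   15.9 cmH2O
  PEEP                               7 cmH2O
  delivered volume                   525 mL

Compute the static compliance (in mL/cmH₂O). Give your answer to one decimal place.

59.0

Cstat = Vt / (Pplat − PEEP) = 525 / (15.9 − 7) = 525 / 8.9 = 58.989 mL/cmH2O.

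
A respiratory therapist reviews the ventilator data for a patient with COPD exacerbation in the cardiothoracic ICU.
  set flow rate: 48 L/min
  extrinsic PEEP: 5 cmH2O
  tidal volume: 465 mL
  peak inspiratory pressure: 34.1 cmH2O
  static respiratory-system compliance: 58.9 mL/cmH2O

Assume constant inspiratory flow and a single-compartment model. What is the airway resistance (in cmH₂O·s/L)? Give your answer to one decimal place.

26.5

Flow: 48 L/min ÷ 60 = 0.8 L/s.
Equation of motion (constant flow): PIP = Vt/C + R·V̇ + PEEP.
R·V̇ = PIP − Vt/C − PEEP = 34.1 − 465/58.9 − 5 = 34.1 − 7.895 − 5 = 21.205 cmH2O.
R = 21.205 / 0.8 = 26.506 cmH2O·s/L.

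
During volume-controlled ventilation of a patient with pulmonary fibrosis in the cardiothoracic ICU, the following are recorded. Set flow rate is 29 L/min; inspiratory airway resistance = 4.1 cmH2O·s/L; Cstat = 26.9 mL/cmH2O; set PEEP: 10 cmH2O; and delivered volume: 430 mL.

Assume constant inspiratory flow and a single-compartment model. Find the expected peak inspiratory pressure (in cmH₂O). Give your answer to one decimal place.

Flow: 29 L/min ÷ 60 = 0.4833 L/s.
Equation of motion (constant flow): PIP = Vt/C + R·V̇ + PEEP.
PIP = 430/26.9 + 4.1×0.4833 + 10 = 15.985 + 1.982 + 10 = 27.967 cmH2O.

28.0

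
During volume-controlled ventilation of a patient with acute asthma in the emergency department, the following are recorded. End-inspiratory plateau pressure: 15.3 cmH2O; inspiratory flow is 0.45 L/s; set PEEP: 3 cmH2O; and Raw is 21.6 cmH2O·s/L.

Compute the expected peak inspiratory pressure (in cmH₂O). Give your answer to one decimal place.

25.0

PIP = Pplat + Raw × flow = 15.3 + 21.6 × 0.45 = 15.3 + 9.72 = 25.02 cmH2O.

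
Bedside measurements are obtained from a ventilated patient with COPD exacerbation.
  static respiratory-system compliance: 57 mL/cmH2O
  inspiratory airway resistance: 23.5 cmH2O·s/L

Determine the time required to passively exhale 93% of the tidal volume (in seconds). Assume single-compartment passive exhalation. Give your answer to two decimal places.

τ = R × C = 23.5 × 57 mL/cmH2O = 23.5 × 0.057 L/cmH2O = 1.34 s.
Exhaled fraction f = 1 − e^(−t/τ) → t = −τ·ln(1 − f) = −1.34·ln(0.07) = 3.563 s.

3.56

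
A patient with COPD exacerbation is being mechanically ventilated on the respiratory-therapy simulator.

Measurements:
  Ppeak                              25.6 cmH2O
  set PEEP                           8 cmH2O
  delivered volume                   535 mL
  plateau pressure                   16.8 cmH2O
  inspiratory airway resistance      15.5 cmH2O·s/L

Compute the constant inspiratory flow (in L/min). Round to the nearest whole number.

flow = (PIP − Pplat) / Raw = (25.6 − 16.8) / 15.5 = 0.5677 L/s × 60 = 34.062 L/min.

34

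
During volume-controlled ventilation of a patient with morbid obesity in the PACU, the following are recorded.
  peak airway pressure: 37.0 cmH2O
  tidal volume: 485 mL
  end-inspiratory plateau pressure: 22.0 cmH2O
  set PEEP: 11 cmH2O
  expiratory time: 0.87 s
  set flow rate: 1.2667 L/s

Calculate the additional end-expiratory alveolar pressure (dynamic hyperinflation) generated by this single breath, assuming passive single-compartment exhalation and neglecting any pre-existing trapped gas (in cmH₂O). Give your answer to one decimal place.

2.1

R = (PIP − Pplat)/V̇ = (37.0 − 22.0) / 1.2667 = 15.0/1.2667 = 11.842 cmH2O·s/L.
C = Vt/(Pplat − PEEP) = 485.0 / (22.0 − 11) = 485.0/11.0 = 44.091 mL/cmH2O.
τ = R × C = 11.842 × 0.04409 L/cmH2O = 0.5221 s.
Fraction remaining = e^(−Te/τ) = e^(−0.87/0.5221) = 0.1889; trapped volume = 485.0 × 0.1889 = 91.617 mL.
Additional alveolar pressure from trapping ≈ V_trapped / C = 91.617 / 44.091 = 2.078 cmH2O.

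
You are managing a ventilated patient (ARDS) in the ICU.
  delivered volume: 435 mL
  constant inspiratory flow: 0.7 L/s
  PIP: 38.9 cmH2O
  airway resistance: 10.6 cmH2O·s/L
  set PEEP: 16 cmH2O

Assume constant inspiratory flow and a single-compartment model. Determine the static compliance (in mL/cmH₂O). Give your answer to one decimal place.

Equation of motion (constant flow): PIP = Vt/C + R·V̇ + PEEP.
Vt/C = PIP − R·V̇ − PEEP = 38.9 − 10.6×0.7 − 16 = 38.9 − 7.42 − 16 = 15.48 cmH2O.
C = Vt / 15.48 = 435 / 15.48 = 28.101 mL/cmH2O.

28.1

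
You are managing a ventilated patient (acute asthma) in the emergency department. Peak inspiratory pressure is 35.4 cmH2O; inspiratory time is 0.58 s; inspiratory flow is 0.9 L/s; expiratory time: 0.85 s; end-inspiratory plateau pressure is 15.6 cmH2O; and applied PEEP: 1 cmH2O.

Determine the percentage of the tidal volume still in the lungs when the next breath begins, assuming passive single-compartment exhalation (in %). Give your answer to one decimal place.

33.9

Vt = flow × Ti = 0.9 L/s × 0.58 s × 1000 mL/L = 522.0 mL.
R = (PIP − Pplat)/V̇ = (35.4 − 15.6) / 0.9 = 19.8/0.9 = 22.0 cmH2O·s/L.
C = Vt/(Pplat − PEEP) = 522.0 / (15.6 − 1) = 522.0/14.6 = 35.753 mL/cmH2O.
τ = R × C = 22.0 × 0.03575 L/cmH2O = 0.7865 s.
Fraction remaining at end-expiration = e^(−Te/τ) = e^(−0.85/0.7865) = 0.3393 → 33.93%.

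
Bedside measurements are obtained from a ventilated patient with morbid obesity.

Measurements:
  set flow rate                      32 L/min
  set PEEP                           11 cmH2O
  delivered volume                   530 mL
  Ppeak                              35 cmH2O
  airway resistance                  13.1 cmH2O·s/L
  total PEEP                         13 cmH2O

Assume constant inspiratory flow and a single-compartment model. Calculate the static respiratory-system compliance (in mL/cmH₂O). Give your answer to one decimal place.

35.3

Flow: 32 L/min ÷ 60 = 0.5333 L/s.
Total PEEP = 13 cmH2O (set 11 + intrinsic 2); this is the baseline alveolar pressure.
Equation of motion (constant flow): PIP = Vt/C + R·V̇ + PEEP.
Vt/C = PIP − R·V̇ − PEEP = 35 − 13.1×0.5333 − 13 = 35 − 6.986 − 13 = 15.014 cmH2O.
C = Vt / 15.014 = 530 / 15.014 = 35.3 mL/cmH2O.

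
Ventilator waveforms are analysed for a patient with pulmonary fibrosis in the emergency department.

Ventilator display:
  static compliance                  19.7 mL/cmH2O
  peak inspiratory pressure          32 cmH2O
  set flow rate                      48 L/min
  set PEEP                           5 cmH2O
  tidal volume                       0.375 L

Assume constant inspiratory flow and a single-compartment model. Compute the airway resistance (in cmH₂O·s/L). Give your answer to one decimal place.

10.0

Flow: 48 L/min ÷ 60 = 0.8 L/s.
Equation of motion (constant flow): PIP = Vt/C + R·V̇ + PEEP.
R·V̇ = PIP − Vt/C − PEEP = 32 − 375/19.7 − 5 = 32 − 19.036 − 5 = 7.964 cmH2O.
R = 7.964 / 0.8 = 9.955 cmH2O·s/L.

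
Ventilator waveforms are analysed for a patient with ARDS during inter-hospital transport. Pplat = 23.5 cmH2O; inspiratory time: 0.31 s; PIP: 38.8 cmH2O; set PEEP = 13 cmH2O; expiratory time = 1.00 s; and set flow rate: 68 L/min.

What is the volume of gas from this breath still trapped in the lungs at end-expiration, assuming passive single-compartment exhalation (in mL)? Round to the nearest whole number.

Flow: 68 L/min ÷ 60 = 1.1333 L/s.
Vt = flow × Ti = 1.1333 L/s × 0.31 s × 1000 mL/L = 351.32 mL.
R = (PIP − Pplat)/V̇ = (38.8 − 23.5) / 1.1333 = 15.3/1.1333 = 13.5 cmH2O·s/L.
C = Vt/(Pplat − PEEP) = 351.32 / (23.5 − 13) = 351.32/10.5 = 33.459 mL/cmH2O.
τ = R × C = 13.5 × 0.03346 L/cmH2O = 0.4517 s.
Fraction remaining = e^(−Te/τ) = e^(−1.00/0.4517) = 0.1093.
Trapped volume = 351.32 × 0.1093 = 38.399 mL.

38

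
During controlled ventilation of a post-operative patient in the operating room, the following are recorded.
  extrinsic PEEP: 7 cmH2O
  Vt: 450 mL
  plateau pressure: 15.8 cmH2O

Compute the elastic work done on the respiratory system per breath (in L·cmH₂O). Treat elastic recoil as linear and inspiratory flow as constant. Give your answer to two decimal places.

1.98

Elastic work ≈ ½ × (Pplat − PEEP) × Vt = 0.5 × (15.8 − 7) × 0.450 L = 0.5 × 8.8 × 0.450 = 1.98 L·cmH2O.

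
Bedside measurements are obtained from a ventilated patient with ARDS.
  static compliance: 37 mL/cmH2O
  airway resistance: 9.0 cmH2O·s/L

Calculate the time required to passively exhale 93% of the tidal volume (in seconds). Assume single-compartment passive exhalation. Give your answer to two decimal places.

0.89

τ = R × C = 9.0 × 37 mL/cmH2O = 9.0 × 0.037 L/cmH2O = 0.333 s.
Exhaled fraction f = 1 − e^(−t/τ) → t = −τ·ln(1 − f) = −0.333·ln(0.07) = 0.8855 s.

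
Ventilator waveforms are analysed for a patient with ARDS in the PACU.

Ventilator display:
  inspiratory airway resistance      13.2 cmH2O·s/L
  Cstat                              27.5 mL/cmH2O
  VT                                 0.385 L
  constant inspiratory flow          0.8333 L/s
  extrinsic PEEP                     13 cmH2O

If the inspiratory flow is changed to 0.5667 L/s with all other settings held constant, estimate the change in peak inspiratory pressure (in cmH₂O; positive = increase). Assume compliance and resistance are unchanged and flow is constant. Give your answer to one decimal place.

PIP = Vt/C + R·V̇ + PEEP (constant-flow equation of motion).
Only the resistive term changes: ΔPIP = R × ΔV̇ = 13.2 × (0.5667 − 0.8333) = 13.2 × -0.2666 = -3.519 cmH2O.

-3.5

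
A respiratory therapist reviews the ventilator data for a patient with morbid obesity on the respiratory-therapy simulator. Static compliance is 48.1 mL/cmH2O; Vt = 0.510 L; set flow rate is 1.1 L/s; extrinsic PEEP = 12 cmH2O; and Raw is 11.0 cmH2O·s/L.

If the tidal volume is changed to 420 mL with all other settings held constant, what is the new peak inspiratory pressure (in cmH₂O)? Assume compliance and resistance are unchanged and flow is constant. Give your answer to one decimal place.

PIP = Vt/C + R·V̇ + PEEP (constant-flow equation of motion).
Only the elastic term changes: ΔPIP = ΔVt / C = (420 − 510) / 48.1 = -1.871 cmH2O.
Original PIP = 510/48.1 + 11.0×1.1 + 12 = 34.703 cmH2O; new PIP = 34.703 + (-1.871) = 32.832 cmH2O.

32.8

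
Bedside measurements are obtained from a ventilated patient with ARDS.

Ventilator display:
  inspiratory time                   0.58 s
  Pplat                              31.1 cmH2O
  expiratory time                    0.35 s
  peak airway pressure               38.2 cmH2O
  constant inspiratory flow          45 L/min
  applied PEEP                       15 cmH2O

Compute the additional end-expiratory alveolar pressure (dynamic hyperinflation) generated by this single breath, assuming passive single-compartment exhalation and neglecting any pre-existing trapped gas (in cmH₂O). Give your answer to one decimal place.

4.1

Flow: 45 L/min ÷ 60 = 0.75 L/s.
Vt = flow × Ti = 0.75 L/s × 0.58 s × 1000 mL/L = 435.0 mL.
R = (PIP − Pplat)/V̇ = (38.2 − 31.1) / 0.75 = 7.1/0.75 = 9.467 cmH2O·s/L.
C = Vt/(Pplat − PEEP) = 435.0 / (31.1 − 15) = 435.0/16.1 = 27.019 mL/cmH2O.
τ = R × C = 9.467 × 0.02702 L/cmH2O = 0.2558 s.
Fraction remaining = e^(−Te/τ) = e^(−0.35/0.2558) = 0.2546; trapped volume = 435.0 × 0.2546 = 110.75 mL.
Additional alveolar pressure from trapping ≈ V_trapped / C = 110.75 / 27.019 = 4.099 cmH2O.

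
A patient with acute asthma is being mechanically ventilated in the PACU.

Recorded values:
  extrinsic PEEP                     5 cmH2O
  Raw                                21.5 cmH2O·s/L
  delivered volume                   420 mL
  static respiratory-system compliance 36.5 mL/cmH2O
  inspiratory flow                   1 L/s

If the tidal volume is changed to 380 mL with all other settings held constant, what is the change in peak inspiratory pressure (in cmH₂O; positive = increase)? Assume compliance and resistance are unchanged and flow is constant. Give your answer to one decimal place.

PIP = Vt/C + R·V̇ + PEEP (constant-flow equation of motion).
Only the elastic term changes: ΔPIP = ΔVt / C = (380 − 420) / 36.5 = -1.096 cmH2O.

-1.1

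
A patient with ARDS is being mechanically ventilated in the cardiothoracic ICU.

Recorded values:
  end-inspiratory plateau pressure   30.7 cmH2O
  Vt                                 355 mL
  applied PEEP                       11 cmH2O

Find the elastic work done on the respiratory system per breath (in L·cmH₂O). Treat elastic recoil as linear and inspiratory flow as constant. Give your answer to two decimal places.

3.50

Elastic work ≈ ½ × (Pplat − PEEP) × Vt = 0.5 × (30.7 − 11) × 0.355 L = 0.5 × 19.7 × 0.355 = 3.497 L·cmH2O.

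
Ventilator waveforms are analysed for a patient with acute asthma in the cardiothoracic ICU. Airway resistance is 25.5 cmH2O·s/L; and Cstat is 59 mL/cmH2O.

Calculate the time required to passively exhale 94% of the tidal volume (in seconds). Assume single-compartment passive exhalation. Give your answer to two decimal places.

4.23

τ = R × C = 25.5 × 59 mL/cmH2O = 25.5 × 0.059 L/cmH2O = 1.505 s.
Exhaled fraction f = 1 − e^(−t/τ) → t = −τ·ln(1 − f) = −1.505·ln(0.06) = 4.234 s.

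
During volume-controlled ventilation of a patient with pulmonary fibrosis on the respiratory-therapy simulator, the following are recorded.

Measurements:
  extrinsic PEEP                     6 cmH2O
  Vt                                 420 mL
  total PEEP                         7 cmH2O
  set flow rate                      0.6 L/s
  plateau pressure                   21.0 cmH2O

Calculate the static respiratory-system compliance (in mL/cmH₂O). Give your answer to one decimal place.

30.0

End-expiratory occlusion gives total PEEP = 7 cmH2O (intrinsic PEEP = 7 − 6 = 1). Use total PEEP for the elastic gradient.
Cstat = Vt / (Pplat − PEEPtotal) = 420 / (21.0 − 7) = 420 / 14.0 = 30.0 mL/cmH2O.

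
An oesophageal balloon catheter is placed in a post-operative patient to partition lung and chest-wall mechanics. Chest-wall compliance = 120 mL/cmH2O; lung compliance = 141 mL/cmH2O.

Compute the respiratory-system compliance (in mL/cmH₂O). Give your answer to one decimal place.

Lung and chest wall are elastances in series: 1/Crs = 1/CL + 1/Ccw.
1/Crs = 1/141 + 1/120 = 0.01543.
Crs = 64.809 mL/cmH2O.

64.8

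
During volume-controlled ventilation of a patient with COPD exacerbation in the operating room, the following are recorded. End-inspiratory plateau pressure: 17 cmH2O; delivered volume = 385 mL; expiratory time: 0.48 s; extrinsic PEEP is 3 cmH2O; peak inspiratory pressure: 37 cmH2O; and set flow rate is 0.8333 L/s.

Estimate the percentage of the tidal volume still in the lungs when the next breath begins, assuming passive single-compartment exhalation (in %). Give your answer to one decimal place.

48.3

R = (PIP − Pplat)/V̇ = (37 − 17) / 0.8333 = 20.0/0.8333 = 24.001 cmH2O·s/L.
C = Vt/(Pplat − PEEP) = 385.0 / (17 − 3) = 385.0/14.0 = 27.5 mL/cmH2O.
τ = R × C = 24.001 × 0.0275 L/cmH2O = 0.66 s.
Fraction remaining at end-expiration = e^(−Te/τ) = e^(−0.48/0.66) = 0.4832 → 48.32%.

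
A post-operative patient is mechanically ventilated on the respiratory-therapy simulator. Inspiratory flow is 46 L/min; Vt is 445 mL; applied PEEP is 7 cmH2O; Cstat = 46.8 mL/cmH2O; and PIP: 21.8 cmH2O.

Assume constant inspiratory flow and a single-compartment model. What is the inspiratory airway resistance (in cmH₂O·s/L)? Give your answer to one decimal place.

6.9

Flow: 46 L/min ÷ 60 = 0.7667 L/s.
Equation of motion (constant flow): PIP = Vt/C + R·V̇ + PEEP.
R·V̇ = PIP − Vt/C − PEEP = 21.8 − 445/46.8 − 7 = 21.8 − 9.509 − 7 = 5.291 cmH2O.
R = 5.291 / 0.7667 = 6.901 cmH2O·s/L.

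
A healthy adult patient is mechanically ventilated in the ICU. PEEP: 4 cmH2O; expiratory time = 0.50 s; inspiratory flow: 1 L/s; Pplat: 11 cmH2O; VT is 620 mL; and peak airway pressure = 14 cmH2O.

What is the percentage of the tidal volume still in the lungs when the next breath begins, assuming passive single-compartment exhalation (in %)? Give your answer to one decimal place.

R = (PIP − Pplat)/V̇ = (14 − 11) / 1 = 3.0/1 = 3.0 cmH2O·s/L.
C = Vt/(Pplat − PEEP) = 620.0 / (11 − 4) = 620.0/7.0 = 88.571 mL/cmH2O.
τ = R × C = 3.0 × 0.08857 L/cmH2O = 0.2657 s.
Fraction remaining at end-expiration = e^(−Te/τ) = e^(−0.50/0.2657) = 0.1523 → 15.23%.

15.2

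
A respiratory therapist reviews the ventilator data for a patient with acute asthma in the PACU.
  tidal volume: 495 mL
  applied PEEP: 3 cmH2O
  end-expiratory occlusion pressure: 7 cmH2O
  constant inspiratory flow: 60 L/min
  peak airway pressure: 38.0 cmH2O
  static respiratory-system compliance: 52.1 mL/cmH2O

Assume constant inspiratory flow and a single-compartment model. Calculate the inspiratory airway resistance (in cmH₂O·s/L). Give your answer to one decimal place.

21.5

Flow: 60 L/min ÷ 60 = 1 L/s.
Total PEEP = 7 cmH2O (set 3 + intrinsic 4); this is the baseline alveolar pressure.
Equation of motion (constant flow): PIP = Vt/C + R·V̇ + PEEP.
R·V̇ = PIP − Vt/C − PEEP = 38.0 − 495/52.1 − 7 = 38.0 − 9.501 − 7 = 21.499 cmH2O.
R = 21.499 / 1 = 21.499 cmH2O·s/L.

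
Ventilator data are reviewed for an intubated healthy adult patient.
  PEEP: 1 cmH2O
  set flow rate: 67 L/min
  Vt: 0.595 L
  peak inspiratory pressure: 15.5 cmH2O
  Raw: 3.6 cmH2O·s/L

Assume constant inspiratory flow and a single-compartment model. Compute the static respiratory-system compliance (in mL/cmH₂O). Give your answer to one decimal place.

Flow: 67 L/min ÷ 60 = 1.1167 L/s.
Equation of motion (constant flow): PIP = Vt/C + R·V̇ + PEEP.
Vt/C = PIP − R·V̇ − PEEP = 15.5 − 3.6×1.1167 − 1 = 15.5 − 4.02 − 1 = 10.48 cmH2O.
C = Vt / 10.48 = 595 / 10.48 = 56.775 mL/cmH2O.

56.8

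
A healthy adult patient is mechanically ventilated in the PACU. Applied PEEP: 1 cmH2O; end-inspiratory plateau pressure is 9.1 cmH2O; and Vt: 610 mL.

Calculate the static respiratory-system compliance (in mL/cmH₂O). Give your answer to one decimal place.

75.3

Cstat = Vt / (Pplat − PEEP) = 610 / (9.1 − 1) = 610 / 8.1 = 75.309 mL/cmH2O.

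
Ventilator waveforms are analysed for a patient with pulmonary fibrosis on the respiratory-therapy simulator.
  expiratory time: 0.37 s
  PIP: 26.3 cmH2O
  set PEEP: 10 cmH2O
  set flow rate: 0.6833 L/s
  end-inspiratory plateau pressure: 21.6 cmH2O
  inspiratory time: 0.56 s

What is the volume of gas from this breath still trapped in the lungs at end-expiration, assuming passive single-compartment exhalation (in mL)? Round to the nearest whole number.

75

Vt = flow × Ti = 0.6833 L/s × 0.56 s × 1000 mL/L = 382.65 mL.
R = (PIP − Pplat)/V̇ = (26.3 − 21.6) / 0.6833 = 4.7/0.6833 = 6.878 cmH2O·s/L.
C = Vt/(Pplat − PEEP) = 382.65 / (21.6 − 10) = 382.65/11.6 = 32.987 mL/cmH2O.
τ = R × C = 6.878 × 0.03299 L/cmH2O = 0.2269 s.
Fraction remaining = e^(−Te/τ) = e^(−0.37/0.2269) = 0.1958.
Trapped volume = 382.65 × 0.1958 = 74.923 mL.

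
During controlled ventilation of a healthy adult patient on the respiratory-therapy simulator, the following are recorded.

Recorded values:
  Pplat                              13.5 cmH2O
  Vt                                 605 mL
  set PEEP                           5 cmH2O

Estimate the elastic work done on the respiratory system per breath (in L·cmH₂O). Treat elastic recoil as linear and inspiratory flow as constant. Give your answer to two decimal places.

Elastic work ≈ ½ × (Pplat − PEEP) × Vt = 0.5 × (13.5 − 5) × 0.605 L = 0.5 × 8.5 × 0.605 = 2.571 L·cmH2O.

2.57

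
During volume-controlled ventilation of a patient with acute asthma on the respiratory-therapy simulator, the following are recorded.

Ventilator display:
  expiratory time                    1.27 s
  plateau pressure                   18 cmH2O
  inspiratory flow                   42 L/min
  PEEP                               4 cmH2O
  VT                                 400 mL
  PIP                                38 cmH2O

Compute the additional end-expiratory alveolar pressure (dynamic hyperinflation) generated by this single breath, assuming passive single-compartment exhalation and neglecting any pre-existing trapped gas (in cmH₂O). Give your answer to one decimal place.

Flow: 42 L/min ÷ 60 = 0.7 L/s.
R = (PIP − Pplat)/V̇ = (38 − 18) / 0.7 = 20.0/0.7 = 28.571 cmH2O·s/L.
C = Vt/(Pplat − PEEP) = 400.0 / (18 − 4) = 400.0/14.0 = 28.571 mL/cmH2O.
τ = R × C = 28.571 × 0.02857 L/cmH2O = 0.8163 s.
Fraction remaining = e^(−Te/τ) = e^(−1.27/0.8163) = 0.211; trapped volume = 400.0 × 0.211 = 84.4 mL.
Additional alveolar pressure from trapping ≈ V_trapped / C = 84.4 / 28.571 = 2.954 cmH2O.

3.0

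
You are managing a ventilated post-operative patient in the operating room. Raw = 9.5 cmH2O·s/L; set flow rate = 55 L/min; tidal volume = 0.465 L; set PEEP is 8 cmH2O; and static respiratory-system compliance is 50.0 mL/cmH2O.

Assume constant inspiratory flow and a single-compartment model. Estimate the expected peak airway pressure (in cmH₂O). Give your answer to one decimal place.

Flow: 55 L/min ÷ 60 = 0.9167 L/s.
Equation of motion (constant flow): PIP = Vt/C + R·V̇ + PEEP.
PIP = 465/50.0 + 9.5×0.9167 + 8 = 9.3 + 8.709 + 8 = 26.009 cmH2O.

26.0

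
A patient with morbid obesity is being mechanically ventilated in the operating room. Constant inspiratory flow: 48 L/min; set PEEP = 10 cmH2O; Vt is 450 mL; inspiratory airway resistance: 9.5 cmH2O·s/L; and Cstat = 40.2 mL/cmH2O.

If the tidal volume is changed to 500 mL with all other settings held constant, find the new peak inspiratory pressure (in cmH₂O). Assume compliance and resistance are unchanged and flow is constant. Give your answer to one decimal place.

Flow: 48 L/min ÷ 60 = 0.8 L/s.
PIP = Vt/C + R·V̇ + PEEP (constant-flow equation of motion).
Only the elastic term changes: ΔPIP = ΔVt / C = (500 − 450) / 40.2 = 1.244 cmH2O.
Original PIP = 450/40.2 + 9.5×0.8 + 10 = 28.794 cmH2O; new PIP = 28.794 + (1.244) = 30.038 cmH2O.

30.0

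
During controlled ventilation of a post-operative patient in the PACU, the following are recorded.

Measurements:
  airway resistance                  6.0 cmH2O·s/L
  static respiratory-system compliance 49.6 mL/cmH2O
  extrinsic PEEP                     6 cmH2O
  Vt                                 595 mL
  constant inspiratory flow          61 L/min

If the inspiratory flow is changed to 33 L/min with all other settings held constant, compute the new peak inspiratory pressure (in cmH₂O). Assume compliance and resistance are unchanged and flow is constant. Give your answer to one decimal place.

Flow: 61 L/min ÷ 60 = 1.0167 L/s.
New flow: 33 L/min ÷ 60 = 0.55 L/s.
PIP = Vt/C + R·V̇ + PEEP (constant-flow equation of motion).
Only the resistive term changes: ΔPIP = R × ΔV̇ = 6.0 × (0.55 − 1.0167) = 6.0 × -0.4667 = -2.8 cmH2O.
Original PIP = 595/49.6 + 6.0×1.0167 + 6 = 24.096 cmH2O; new PIP = 24.096 + (-2.8) = 21.296 cmH2O.

21.3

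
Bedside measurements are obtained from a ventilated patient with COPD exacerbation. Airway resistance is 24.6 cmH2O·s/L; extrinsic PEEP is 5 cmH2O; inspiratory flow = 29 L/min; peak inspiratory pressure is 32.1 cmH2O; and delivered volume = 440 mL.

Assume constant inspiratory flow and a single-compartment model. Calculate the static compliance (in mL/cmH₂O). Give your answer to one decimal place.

28.9

Flow: 29 L/min ÷ 60 = 0.4833 L/s.
Equation of motion (constant flow): PIP = Vt/C + R·V̇ + PEEP.
Vt/C = PIP − R·V̇ − PEEP = 32.1 − 24.6×0.4833 − 5 = 32.1 − 11.889 − 5 = 15.211 cmH2O.
C = Vt / 15.211 = 440 / 15.211 = 28.926 mL/cmH2O.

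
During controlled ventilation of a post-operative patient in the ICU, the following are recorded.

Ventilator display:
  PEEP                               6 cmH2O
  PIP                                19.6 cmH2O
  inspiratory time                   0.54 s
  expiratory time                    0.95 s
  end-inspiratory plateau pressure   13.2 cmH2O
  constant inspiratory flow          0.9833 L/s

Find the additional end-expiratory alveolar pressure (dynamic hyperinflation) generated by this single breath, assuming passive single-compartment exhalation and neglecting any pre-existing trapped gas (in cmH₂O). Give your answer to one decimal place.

Vt = flow × Ti = 0.9833 L/s × 0.54 s × 1000 mL/L = 530.98 mL.
R = (PIP − Pplat)/V̇ = (19.6 − 13.2) / 0.9833 = 6.4/0.9833 = 6.509 cmH2O·s/L.
C = Vt/(Pplat − PEEP) = 530.98 / (13.2 − 6) = 530.98/7.2 = 73.747 mL/cmH2O.
τ = R × C = 6.509 × 0.07375 L/cmH2O = 0.48 s.
Fraction remaining = e^(−Te/τ) = e^(−0.95/0.48) = 0.1382; trapped volume = 530.98 × 0.1382 = 73.381 mL.
Additional alveolar pressure from trapping ≈ V_trapped / C = 73.381 / 73.747 = 0.995 cmH2O.

1.0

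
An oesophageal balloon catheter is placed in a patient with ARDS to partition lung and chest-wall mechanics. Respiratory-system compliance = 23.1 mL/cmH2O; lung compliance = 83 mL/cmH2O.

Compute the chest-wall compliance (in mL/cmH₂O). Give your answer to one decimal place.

1/Ccw = 1/Crs − 1/CL.
1/Ccw = 1/23.1 − 1/83 = 0.03124.
Ccw = 32.01 mL/cmH2O.

32.0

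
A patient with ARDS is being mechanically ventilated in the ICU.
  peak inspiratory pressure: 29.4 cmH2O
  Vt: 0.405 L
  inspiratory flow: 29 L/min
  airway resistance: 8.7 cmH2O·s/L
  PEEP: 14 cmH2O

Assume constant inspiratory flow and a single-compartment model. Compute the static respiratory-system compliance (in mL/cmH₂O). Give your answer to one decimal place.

Flow: 29 L/min ÷ 60 = 0.4833 L/s.
Equation of motion (constant flow): PIP = Vt/C + R·V̇ + PEEP.
Vt/C = PIP − R·V̇ − PEEP = 29.4 − 8.7×0.4833 − 14 = 29.4 − 4.205 − 14 = 11.195 cmH2O.
C = Vt / 11.195 = 405 / 11.195 = 36.177 mL/cmH2O.

36.2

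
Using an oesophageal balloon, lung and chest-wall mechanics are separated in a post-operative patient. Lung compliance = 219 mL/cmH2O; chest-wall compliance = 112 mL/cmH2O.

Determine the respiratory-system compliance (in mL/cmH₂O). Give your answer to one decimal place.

Lung and chest wall are elastances in series: 1/Crs = 1/CL + 1/Ccw.
1/Crs = 1/219 + 1/112 = 0.01349.
Crs = 74.129 mL/cmH2O.

74.1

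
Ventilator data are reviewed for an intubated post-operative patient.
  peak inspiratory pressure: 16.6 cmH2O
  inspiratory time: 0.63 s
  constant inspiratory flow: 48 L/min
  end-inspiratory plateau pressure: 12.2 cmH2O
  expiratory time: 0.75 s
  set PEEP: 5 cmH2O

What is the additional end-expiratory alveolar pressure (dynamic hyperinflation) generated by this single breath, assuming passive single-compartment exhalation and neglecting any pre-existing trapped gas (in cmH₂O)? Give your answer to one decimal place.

1.0

Flow: 48 L/min ÷ 60 = 0.8 L/s.
Vt = flow × Ti = 0.8 L/s × 0.63 s × 1000 mL/L = 504.0 mL.
R = (PIP − Pplat)/V̇ = (16.6 − 12.2) / 0.8 = 4.4/0.8 = 5.5 cmH2O·s/L.
C = Vt/(Pplat − PEEP) = 504.0 / (12.2 − 5) = 504.0/7.2 = 70.0 mL/cmH2O.
τ = R × C = 5.5 × 0.07 L/cmH2O = 0.385 s.
Fraction remaining = e^(−Te/τ) = e^(−0.75/0.385) = 0.1426; trapped volume = 504.0 × 0.1426 = 71.87 mL.
Additional alveolar pressure from trapping ≈ V_trapped / C = 71.87 / 70.0 = 1.027 cmH2O.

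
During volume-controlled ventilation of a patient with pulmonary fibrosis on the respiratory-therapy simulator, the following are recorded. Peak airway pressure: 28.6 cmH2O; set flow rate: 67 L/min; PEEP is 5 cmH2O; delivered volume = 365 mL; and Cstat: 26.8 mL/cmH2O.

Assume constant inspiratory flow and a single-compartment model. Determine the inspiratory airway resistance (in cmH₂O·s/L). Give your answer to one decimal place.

8.9

Flow: 67 L/min ÷ 60 = 1.1167 L/s.
Equation of motion (constant flow): PIP = Vt/C + R·V̇ + PEEP.
R·V̇ = PIP − Vt/C − PEEP = 28.6 − 365/26.8 − 5 = 28.6 − 13.619 − 5 = 9.981 cmH2O.
R = 9.981 / 1.1167 = 8.938 cmH2O·s/L.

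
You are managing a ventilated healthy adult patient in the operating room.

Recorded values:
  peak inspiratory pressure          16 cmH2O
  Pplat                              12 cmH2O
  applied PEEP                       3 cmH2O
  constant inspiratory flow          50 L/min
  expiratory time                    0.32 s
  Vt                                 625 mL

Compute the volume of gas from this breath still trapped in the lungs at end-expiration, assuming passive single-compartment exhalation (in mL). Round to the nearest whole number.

239

Flow: 50 L/min ÷ 60 = 0.8333 L/s.
R = (PIP − Pplat)/V̇ = (16 − 12) / 0.8333 = 4.0/0.8333 = 4.8 cmH2O·s/L.
C = Vt/(Pplat − PEEP) = 625.0 / (12 − 3) = 625.0/9.0 = 69.444 mL/cmH2O.
τ = R × C = 4.8 × 0.06944 L/cmH2O = 0.3333 s.
Fraction remaining = e^(−Te/τ) = e^(−0.32/0.3333) = 0.3829.
Trapped volume = 625.0 × 0.3829 = 239.31 mL.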